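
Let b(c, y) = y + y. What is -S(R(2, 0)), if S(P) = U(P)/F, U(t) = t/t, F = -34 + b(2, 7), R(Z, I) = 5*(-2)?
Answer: 1/20 ≈ 0.050000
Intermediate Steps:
b(c, y) = 2*y
R(Z, I) = -10
F = -20 (F = -34 + 2*7 = -34 + 14 = -20)
U(t) = 1
S(P) = -1/20 (S(P) = 1/(-20) = 1*(-1/20) = -1/20)
-S(R(2, 0)) = -1*(-1/20) = 1/20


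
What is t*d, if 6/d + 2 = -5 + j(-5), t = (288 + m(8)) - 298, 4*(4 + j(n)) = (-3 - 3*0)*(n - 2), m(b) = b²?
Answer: -1296/23 ≈ -56.348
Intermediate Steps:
j(n) = -5/2 - 3*n/4 (j(n) = -4 + ((-3 - 3*0)*(n - 2))/4 = -4 + ((-3 + 0)*(-2 + n))/4 = -4 + (-3*(-2 + n))/4 = -4 + (6 - 3*n)/4 = -4 + (3/2 - 3*n/4) = -5/2 - 3*n/4)
t = 54 (t = (288 + 8²) - 298 = (288 + 64) - 298 = 352 - 298 = 54)
d = -24/23 (d = 6/(-2 + (-5 + (-5/2 - ¾*(-5)))) = 6/(-2 + (-5 + (-5/2 + 15/4))) = 6/(-2 + (-5 + 5/4)) = 6/(-2 - 15/4) = 6/(-23/4) = 6*(-4/23) = -24/23 ≈ -1.0435)
t*d = 54*(-24/23) = -1296/23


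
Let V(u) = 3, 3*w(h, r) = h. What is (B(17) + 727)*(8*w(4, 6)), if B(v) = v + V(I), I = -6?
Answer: 7968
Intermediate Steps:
w(h, r) = h/3
B(v) = 3 + v (B(v) = v + 3 = 3 + v)
(B(17) + 727)*(8*w(4, 6)) = ((3 + 17) + 727)*(8*((1/3)*4)) = (20 + 727)*(8*(4/3)) = 747*(32/3) = 7968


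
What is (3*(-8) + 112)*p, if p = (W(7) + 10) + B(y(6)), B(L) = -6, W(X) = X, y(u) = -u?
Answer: 968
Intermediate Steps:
p = 11 (p = (7 + 10) - 6 = 17 - 6 = 11)
(3*(-8) + 112)*p = (3*(-8) + 112)*11 = (-24 + 112)*11 = 88*11 = 968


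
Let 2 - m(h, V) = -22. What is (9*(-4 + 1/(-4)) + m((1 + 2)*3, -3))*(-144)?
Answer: 2052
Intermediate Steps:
m(h, V) = 24 (m(h, V) = 2 - 1*(-22) = 2 + 22 = 24)
(9*(-4 + 1/(-4)) + m((1 + 2)*3, -3))*(-144) = (9*(-4 + 1/(-4)) + 24)*(-144) = (9*(-4 - ¼) + 24)*(-144) = (9*(-17/4) + 24)*(-144) = (-153/4 + 24)*(-144) = -57/4*(-144) = 2052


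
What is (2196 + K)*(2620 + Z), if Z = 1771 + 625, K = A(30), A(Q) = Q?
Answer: 11165616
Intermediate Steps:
K = 30
Z = 2396
(2196 + K)*(2620 + Z) = (2196 + 30)*(2620 + 2396) = 2226*5016 = 11165616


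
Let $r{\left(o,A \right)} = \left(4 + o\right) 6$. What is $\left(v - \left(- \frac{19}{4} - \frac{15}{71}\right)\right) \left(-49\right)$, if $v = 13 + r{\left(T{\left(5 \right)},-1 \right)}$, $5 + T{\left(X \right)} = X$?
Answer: $- \frac{583933}{284} \approx -2056.1$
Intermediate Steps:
$T{\left(X \right)} = -5 + X$
$r{\left(o,A \right)} = 24 + 6 o$
$v = 37$ ($v = 13 + \left(24 + 6 \left(-5 + 5\right)\right) = 13 + \left(24 + 6 \cdot 0\right) = 13 + \left(24 + 0\right) = 13 + 24 = 37$)
$\left(v - \left(- \frac{19}{4} - \frac{15}{71}\right)\right) \left(-49\right) = \left(37 - \left(- \frac{19}{4} - \frac{15}{71}\right)\right) \left(-49\right) = \left(37 - - \frac{1409}{284}\right) \left(-49\right) = \left(37 + \left(\frac{15}{71} + \frac{19}{4}\right)\right) \left(-49\right) = \left(37 + \frac{1409}{284}\right) \left(-49\right) = \frac{11917}{284} \left(-49\right) = - \frac{583933}{284}$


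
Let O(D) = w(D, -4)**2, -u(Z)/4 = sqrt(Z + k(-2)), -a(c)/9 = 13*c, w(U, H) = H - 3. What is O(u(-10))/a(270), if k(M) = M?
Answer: -49/31590 ≈ -0.0015511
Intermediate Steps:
w(U, H) = -3 + H
a(c) = -117*c
u(Z) = -4*sqrt(-2 + Z) (u(Z) = -4*sqrt(Z - 2) = -4*sqrt(-2 + Z))
O(D) = 49 (O(D) = (-3 - 4)**2 = (-7)**2 = 49)
O(u(-10))/a(270) = 49/((-117*270)) = 49/(-31590) = 49*(-1/31590) = -49/31590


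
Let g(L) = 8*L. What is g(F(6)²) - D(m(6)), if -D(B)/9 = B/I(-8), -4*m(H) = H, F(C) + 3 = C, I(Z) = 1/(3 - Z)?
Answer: -153/2 ≈ -76.500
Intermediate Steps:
F(C) = -3 + C
m(H) = -H/4
D(B) = -99*B (D(B) = -9*B/((-1/(-3 - 8))) = -9*B/((-1/(-11))) = -9*B/((-1*(-1/11))) = -9*B/1/11 = -9*B*11 = -99*B)
g(F(6)²) - D(m(6)) = 8*(-3 + 6)² - (-99)*(-¼*6) = 8*3² - (-99)*(-3)/2 = 8*9 - 1*297/2 = 72 - 297/2 = -153/2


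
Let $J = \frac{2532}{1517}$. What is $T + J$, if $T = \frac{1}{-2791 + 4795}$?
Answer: $\frac{5075645}{3040068} \approx 1.6696$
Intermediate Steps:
$T = \frac{1}{2004} \approx 0.000499$
$J = \frac{2532}{1517}$ ($J = 2532 \cdot \frac{1}{1517} = \frac{2532}{1517} \approx 1.6691$)
$T + J = \frac{1}{2004} + \frac{2532}{1517} = \frac{5075645}{3040068}$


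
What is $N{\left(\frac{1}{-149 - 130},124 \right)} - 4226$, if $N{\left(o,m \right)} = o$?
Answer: $- \frac{1179055}{279} \approx -4226.0$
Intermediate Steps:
$N{\left(\frac{1}{-149 - 130},124 \right)} - 4226 = \frac{1}{-149 - 130} - 4226 = \frac{1}{-279} - 4226 = - \frac{1}{279} - 4226 = - \frac{1179055}{279}$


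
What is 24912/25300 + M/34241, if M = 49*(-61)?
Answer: 194347523/216574325 ≈ 0.89737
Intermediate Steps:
M = -2989
24912/25300 + M/34241 = 24912/25300 - 2989/34241 = 24912*(1/25300) - 2989*1/34241 = 6228/6325 - 2989/34241 = 194347523/216574325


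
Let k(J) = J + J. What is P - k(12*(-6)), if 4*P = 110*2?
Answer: 199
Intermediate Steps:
k(J) = 2*J
P = 55 (P = (110*2)/4 = (¼)*220 = 55)
P - k(12*(-6)) = 55 - 2*12*(-6) = 55 - 2*(-72) = 55 - 1*(-144) = 55 + 144 = 199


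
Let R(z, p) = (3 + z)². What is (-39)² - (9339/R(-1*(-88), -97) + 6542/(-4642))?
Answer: 29239337053/19220201 ≈ 1521.3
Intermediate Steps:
(-39)² - (9339/R(-1*(-88), -97) + 6542/(-4642)) = (-39)² - (9339/((3 - 1*(-88))²) + 6542/(-4642)) = 1521 - (9339/((3 + 88)²) + 6542*(-1/4642)) = 1521 - (9339/(91²) - 3271/2321) = 1521 - (9339/8281 - 3271/2321) = 1521 - 1*(-5411332/19220201) = 1521 + 5411332/19220201 = 29239337053/19220201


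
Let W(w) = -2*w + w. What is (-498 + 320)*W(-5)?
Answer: -890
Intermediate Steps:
W(w) = -w
(-498 + 320)*W(-5) = (-498 + 320)*(-1*(-5)) = -178*5 = -890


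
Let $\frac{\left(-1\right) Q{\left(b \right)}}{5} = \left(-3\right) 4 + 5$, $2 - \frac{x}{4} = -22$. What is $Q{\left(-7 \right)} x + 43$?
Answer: $3403$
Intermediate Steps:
$x = 96$ ($x = 8 - -88 = 8 + 88 = 96$)
$Q{\left(b \right)} = 35$ ($Q{\left(b \right)} = - 5 \left(\left(-3\right) 4 + 5\right) = - 5 \left(-12 + 5\right) = \left(-5\right) \left(-7\right) = 35$)
$Q{\left(-7 \right)} x + 43 = 35 \cdot 96 + 43 = 3360 + 43 = 3403$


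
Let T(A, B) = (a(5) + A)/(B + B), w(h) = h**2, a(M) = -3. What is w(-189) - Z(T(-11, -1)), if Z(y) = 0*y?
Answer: 35721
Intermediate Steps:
T(A, B) = (-3 + A)/(2*B) (T(A, B) = (-3 + A)/(B + B) = (-3 + A)/((2*B)) = (-3 + A)*(1/(2*B)) = (-3 + A)/(2*B))
Z(y) = 0
w(-189) - Z(T(-11, -1)) = (-189)**2 - 1*0 = 35721 + 0 = 35721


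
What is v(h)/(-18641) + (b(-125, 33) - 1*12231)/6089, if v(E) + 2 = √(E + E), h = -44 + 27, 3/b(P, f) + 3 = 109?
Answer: -24166448735/12031535194 - I*√34/18641 ≈ -2.0086 - 0.0003128*I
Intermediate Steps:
b(P, f) = 3/106 (b(P, f) = 3/(-3 + 109) = 3/106)
h = -17
v(E) = -2 + √2*√E (v(E) = -2 + √(E + E) = -2 + √(2*E) = -2 + √2*√E)
v(h)/(-18641) + (b(-125, 33) - 1*12231)/6089 = (-2 + √2*√(-17))/(-18641) + (3/106 - 1*12231)/6089 = (-2 + √2*(I*√17))*(-1/18641) + (3/106 - 12231)*(1/6089) = (-2 + I*√34)*(-1/18641) - 1296483/106*1/6089 = (2/18641 - I*√34/18641) - 1296483/645434 = -24166448735/12031535194 - I*√34/18641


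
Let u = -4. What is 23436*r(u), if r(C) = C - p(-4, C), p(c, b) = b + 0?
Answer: 0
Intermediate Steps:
p(c, b) = b
r(C) = 0 (r(C) = C - C = 0)
23436*r(u) = 23436*0 = 0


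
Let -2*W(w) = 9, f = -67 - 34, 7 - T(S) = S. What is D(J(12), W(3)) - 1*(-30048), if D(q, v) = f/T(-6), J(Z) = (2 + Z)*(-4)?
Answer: 390523/13 ≈ 30040.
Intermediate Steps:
J(Z) = -8 - 4*Z
T(S) = 7 - S
f = -101
W(w) = -9/2 (W(w) = -½*9 = -9/2)
D(q, v) = -101/13 (D(q, v) = -101/(7 - 1*(-6)) = -101/(7 + 6) = -101/13)
D(J(12), W(3)) - 1*(-30048) = -101/13 - 1*(-30048) = -101/13 + 30048 = 390523/13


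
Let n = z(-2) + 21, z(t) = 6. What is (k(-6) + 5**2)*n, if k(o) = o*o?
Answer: 1647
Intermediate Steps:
k(o) = o**2
n = 27 (n = 6 + 21 = 27)
(k(-6) + 5**2)*n = ((-6)**2 + 5**2)*27 = (36 + 25)*27 = 61*27 = 1647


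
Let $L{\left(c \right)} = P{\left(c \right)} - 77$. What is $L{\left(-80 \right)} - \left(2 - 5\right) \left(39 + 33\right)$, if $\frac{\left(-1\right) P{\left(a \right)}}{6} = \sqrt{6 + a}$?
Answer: $139 - 6 i \sqrt{74} \approx 139.0 - 51.614 i$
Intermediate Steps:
$P{\left(a \right)} = - 6 \sqrt{6 + a}$
$L{\left(c \right)} = -77 - 6 \sqrt{6 + c}$ ($L{\left(c \right)} = - 6 \sqrt{6 + c} - 77 = -77 - 6 \sqrt{6 + c}$)
$L{\left(-80 \right)} - \left(2 - 5\right) \left(39 + 33\right) = \left(-77 - 6 \sqrt{6 - 80}\right) - \left(2 - 5\right) \left(39 + 33\right) = \left(-77 - 6 \sqrt{-74}\right) - \left(2 - 5\right) 72 = \left(-77 - 6 i \sqrt{74}\right) - \left(-3\right) 72 = \left(-77 - 6 i \sqrt{74}\right) - -216 = \left(-77 - 6 i \sqrt{74}\right) + 216 = 139 - 6 i \sqrt{74}$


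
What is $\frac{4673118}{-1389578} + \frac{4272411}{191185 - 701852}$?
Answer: $- \frac{4161627741132}{354805814263} \approx -11.729$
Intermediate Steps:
$\frac{4673118}{-1389578} + \frac{4272411}{191185 - 701852} = 4673118 \left(- \frac{1}{1389578}\right) + \frac{4272411}{-510667} = - \frac{2336559}{694789} + 4272411 \left(- \frac{1}{510667}\right) = - \frac{2336559}{694789} - \frac{4272411}{510667} = - \frac{4161627741132}{354805814263}$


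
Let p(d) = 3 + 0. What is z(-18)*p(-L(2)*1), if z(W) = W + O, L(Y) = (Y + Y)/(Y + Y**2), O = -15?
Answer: -99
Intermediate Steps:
L(Y) = 2*Y/(Y + Y**2) (L(Y) = (2*Y)/(Y + Y**2) = 2*Y/(Y + Y**2))
z(W) = -15 + W (z(W) = W - 15 = -15 + W)
p(d) = 3
z(-18)*p(-L(2)*1) = (-15 - 18)*3 = -33*3 = -99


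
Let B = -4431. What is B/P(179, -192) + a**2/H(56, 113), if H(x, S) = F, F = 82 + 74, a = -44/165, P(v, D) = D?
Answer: 12960931/561600 ≈ 23.079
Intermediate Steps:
a = -4/15 (a = -44*1/165 = -4/15 ≈ -0.26667)
F = 156
H(x, S) = 156
B/P(179, -192) + a**2/H(56, 113) = -4431/(-192) + (-4/15)**2/156 = -4431*(-1/192) + (16/225)*(1/156) = 1477/64 + 4/8775 = 12960931/561600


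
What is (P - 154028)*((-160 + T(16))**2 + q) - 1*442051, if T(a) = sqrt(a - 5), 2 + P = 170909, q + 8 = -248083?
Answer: -3755681971 - 5401280*sqrt(11) ≈ -3.7736e+9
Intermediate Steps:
q = -248091 (q = -8 - 248083 = -248091)
P = 170907 (P = -2 + 170909 = 170907)
T(a) = sqrt(-5 + a)
(P - 154028)*((-160 + T(16))**2 + q) - 1*442051 = (170907 - 154028)*((-160 + sqrt(-5 + 16))**2 - 248091) - 1*442051 = 16879*((-160 + sqrt(11))**2 - 248091) - 442051 = 16879*(-248091 + (-160 + sqrt(11))**2) - 442051 = (-4187527989 + 16879*(-160 + sqrt(11))**2) - 442051 = -4187970040 + 16879*(-160 + sqrt(11))**2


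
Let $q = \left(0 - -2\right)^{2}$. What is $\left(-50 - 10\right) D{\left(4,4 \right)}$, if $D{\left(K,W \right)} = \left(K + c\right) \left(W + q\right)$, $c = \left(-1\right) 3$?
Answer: $-480$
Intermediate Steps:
$c = -3$
$q = 4$ ($q = \left(0 + 2\right)^{2} = 2^{2} = 4$)
$D{\left(K,W \right)} = \left(-3 + K\right) \left(4 + W\right)$ ($D{\left(K,W \right)} = \left(K - 3\right) \left(W + 4\right) = \left(-3 + K\right) \left(4 + W\right)$)
$\left(-50 - 10\right) D{\left(4,4 \right)} = \left(-50 - 10\right) \left(-12 - 12 + 4 \cdot 4 + 4 \cdot 4\right) = - 60 \left(-12 - 12 + 16 + 16\right) = \left(-60\right) 8 = -480$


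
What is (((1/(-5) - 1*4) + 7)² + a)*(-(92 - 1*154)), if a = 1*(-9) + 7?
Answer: 9052/25 ≈ 362.08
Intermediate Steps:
a = -2 (a = -9 + 7 = -2)
(((1/(-5) - 1*4) + 7)² + a)*(-(92 - 1*154)) = (((1/(-5) - 1*4) + 7)² - 2)*(-(92 - 1*154)) = (((-⅕ - 4) + 7)² - 2)*(-(92 - 154)) = ((-21/5 + 7)² - 2)*(-1*(-62)) = ((14/5)² - 2)*62 = (196/25 - 2)*62 = (146/25)*62 = 9052/25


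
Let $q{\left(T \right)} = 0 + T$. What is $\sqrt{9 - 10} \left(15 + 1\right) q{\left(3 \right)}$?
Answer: $48 i \approx 48.0 i$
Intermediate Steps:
$q{\left(T \right)} = T$
$\sqrt{9 - 10} \left(15 + 1\right) q{\left(3 \right)} = \sqrt{9 - 10} \left(15 + 1\right) 3 = \sqrt{-1} \cdot 16 \cdot 3 = i 16 \cdot 3 = 16 i 3 = 48 i$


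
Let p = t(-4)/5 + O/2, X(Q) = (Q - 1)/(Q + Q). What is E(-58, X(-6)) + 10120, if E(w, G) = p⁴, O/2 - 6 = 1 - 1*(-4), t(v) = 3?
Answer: 17641496/625 ≈ 28226.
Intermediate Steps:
O = 22 (O = 12 + 2*(1 - 1*(-4)) = 12 + 2*(1 + 4) = 12 + 2*5 = 12 + 10 = 22)
X(Q) = (-1 + Q)/(2*Q) (X(Q) = (-1 + Q)/((2*Q)) = (-1 + Q)*(1/(2*Q)) = (-1 + Q)/(2*Q))
p = 58/5 (p = 3/5 + 22/2 = 3*(⅕) + 22*(½) = ⅗ + 11 = 58/5 ≈ 11.600)
E(w, G) = 11316496/625 (E(w, G) = (58/5)⁴ = 11316496/625)
E(-58, X(-6)) + 10120 = 11316496/625 + 10120 = 17641496/625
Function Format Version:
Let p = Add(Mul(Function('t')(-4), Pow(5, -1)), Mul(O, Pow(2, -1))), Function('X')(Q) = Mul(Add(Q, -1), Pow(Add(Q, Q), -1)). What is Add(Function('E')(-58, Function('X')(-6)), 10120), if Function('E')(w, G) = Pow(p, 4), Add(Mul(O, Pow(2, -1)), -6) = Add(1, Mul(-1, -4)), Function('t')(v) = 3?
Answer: Rational(17641496, 625) ≈ 28226.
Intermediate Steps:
O = 22 (O = Add(12, Mul(2, Add(1, Mul(-1, -4)))) = Add(12, Mul(2, Add(1, 4))) = Add(12, Mul(2, 5)) = Add(12, 10) = 22)
Function('X')(Q) = Mul(Rational(1, 2), Pow(Q, -1), Add(-1, Q)) (Function('X')(Q) = Mul(Add(-1, Q), Pow(Mul(2, Q), -1)) = Mul(Add(-1, Q), Mul(Rational(1, 2), Pow(Q, -1))) = Mul(Rational(1, 2), Pow(Q, -1), Add(-1, Q)))
p = Rational(58, 5) (p = Add(Mul(3, Pow(5, -1)), Mul(22, Pow(2, -1))) = Add(Mul(3, Rational(1, 5)), Mul(22, Rational(1, 2))) = Add(Rational(3, 5), 11) = Rational(58, 5) ≈ 11.600)
Function('E')(w, G) = Rational(11316496, 625) (Function('E')(w, G) = Pow(Rational(58, 5), 4) = Rational(11316496, 625))
Add(Function('E')(-58, Function('X')(-6)), 10120) = Add(Rational(11316496, 625), 10120) = Rational(17641496, 625)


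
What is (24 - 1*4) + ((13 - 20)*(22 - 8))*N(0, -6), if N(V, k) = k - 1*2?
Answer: 804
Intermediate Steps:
N(V, k) = -2 + k (N(V, k) = k - 2 = -2 + k)
(24 - 1*4) + ((13 - 20)*(22 - 8))*N(0, -6) = (24 - 1*4) + ((13 - 20)*(22 - 8))*(-2 - 6) = (24 - 4) - 7*14*(-8) = 20 - 98*(-8) = 20 + 784 = 804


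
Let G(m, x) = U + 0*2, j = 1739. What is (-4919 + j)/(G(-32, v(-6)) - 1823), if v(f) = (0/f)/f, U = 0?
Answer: 3180/1823 ≈ 1.7444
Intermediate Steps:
v(f) = 0 (v(f) = 0/f = 0)
G(m, x) = 0 (G(m, x) = 0 + 0*2 = 0 + 0 = 0)
(-4919 + j)/(G(-32, v(-6)) - 1823) = (-4919 + 1739)/(0 - 1823) = -3180/(-1823) = -3180*(-1/1823) = 3180/1823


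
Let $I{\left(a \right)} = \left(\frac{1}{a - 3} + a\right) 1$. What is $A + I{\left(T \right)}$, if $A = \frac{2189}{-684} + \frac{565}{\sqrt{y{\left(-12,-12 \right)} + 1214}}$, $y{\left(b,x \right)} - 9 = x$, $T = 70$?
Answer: $\frac{3061981}{45828} + \frac{565 \sqrt{1211}}{1211} \approx 83.051$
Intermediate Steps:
$y{\left(b,x \right)} = 9 + x$
$I{\left(a \right)} = a + \frac{1}{-3 + a}$ ($I{\left(a \right)} = \left(\frac{1}{-3 + a} + a\right) 1 = \left(a + \frac{1}{-3 + a}\right) 1 = a + \frac{1}{-3 + a}$)
$A = - \frac{2189}{684} + \frac{565 \sqrt{1211}}{1211}$ ($A = \frac{2189}{-684} + \frac{565}{\sqrt{\left(9 - 12\right) + 1214}} = 2189 \left(- \frac{1}{684}\right) + \frac{565}{\sqrt{-3 + 1214}} = - \frac{2189}{684} + \frac{565}{\sqrt{1211}} = - \frac{2189}{684} + 565 \frac{\sqrt{1211}}{1211} = - \frac{2189}{684} + \frac{565 \sqrt{1211}}{1211} \approx 13.036$)
$A + I{\left(T \right)} = \left(- \frac{2189}{684} + \frac{565 \sqrt{1211}}{1211}\right) + \frac{1 + 70^{2} - 210}{-3 + 70} = \left(- \frac{2189}{684} + \frac{565 \sqrt{1211}}{1211}\right) + \frac{1 + 4900 - 210}{67} = \left(- \frac{2189}{684} + \frac{565 \sqrt{1211}}{1211}\right) + \frac{1}{67} \cdot 4691 = \left(- \frac{2189}{684} + \frac{565 \sqrt{1211}}{1211}\right) + \frac{4691}{67} = \frac{3061981}{45828} + \frac{565 \sqrt{1211}}{1211}$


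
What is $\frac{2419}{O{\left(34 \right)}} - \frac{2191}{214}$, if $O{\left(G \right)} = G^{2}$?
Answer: $- \frac{1007565}{123692} \approx -8.1458$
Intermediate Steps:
$\frac{2419}{O{\left(34 \right)}} - \frac{2191}{214} = \frac{2419}{34^{2}} - \frac{2191}{214} = \frac{2419}{1156} - \frac{2191}{214} = - \frac{1007565}{123692}$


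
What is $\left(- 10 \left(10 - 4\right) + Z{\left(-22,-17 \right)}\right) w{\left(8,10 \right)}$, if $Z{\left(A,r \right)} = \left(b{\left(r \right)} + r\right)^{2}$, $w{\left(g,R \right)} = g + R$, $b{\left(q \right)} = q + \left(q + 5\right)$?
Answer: $37008$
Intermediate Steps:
$b{\left(q \right)} = 5 + 2 q$ ($b{\left(q \right)} = q + \left(5 + q\right) = 5 + 2 q$)
$w{\left(g,R \right)} = R + g$
$Z{\left(A,r \right)} = \left(5 + 3 r\right)^{2}$ ($Z{\left(A,r \right)} = \left(\left(5 + 2 r\right) + r\right)^{2} = \left(5 + 3 r\right)^{2}$)
$\left(- 10 \left(10 - 4\right) + Z{\left(-22,-17 \right)}\right) w{\left(8,10 \right)} = \left(- 10 \left(10 - 4\right) + \left(5 + 3 \left(-17\right)\right)^{2}\right) \left(10 + 8\right) = \left(\left(-10\right) 6 + \left(5 - 51\right)^{2}\right) 18 = \left(-60 + \left(-46\right)^{2}\right) 18 = \left(-60 + 2116\right) 18 = 2056 \cdot 18 = 37008$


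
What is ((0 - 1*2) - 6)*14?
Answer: -112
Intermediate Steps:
((0 - 1*2) - 6)*14 = ((0 - 2) - 6)*14 = (-2 - 6)*14 = -8*14 = -112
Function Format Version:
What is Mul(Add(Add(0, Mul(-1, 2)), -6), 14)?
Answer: -112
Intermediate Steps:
Mul(Add(Add(0, Mul(-1, 2)), -6), 14) = Mul(Add(Add(0, -2), -6), 14) = Mul(Add(-2, -6), 14) = Mul(-8, 14) = -112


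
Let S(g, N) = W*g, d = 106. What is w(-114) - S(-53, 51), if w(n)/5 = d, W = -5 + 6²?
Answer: 2173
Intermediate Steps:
W = 31 (W = -5 + 36 = 31)
w(n) = 530 (w(n) = 5*106 = 530)
S(g, N) = 31*g
w(-114) - S(-53, 51) = 530 - 31*(-53) = 530 - 1*(-1643) = 530 + 1643 = 2173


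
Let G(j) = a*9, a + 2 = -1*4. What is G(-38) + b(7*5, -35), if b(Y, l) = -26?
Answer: -80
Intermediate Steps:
a = -6 (a = -2 - 1*4 = -2 - 4 = -6)
G(j) = -54 (G(j) = -6*9 = -54)
G(-38) + b(7*5, -35) = -54 - 26 = -80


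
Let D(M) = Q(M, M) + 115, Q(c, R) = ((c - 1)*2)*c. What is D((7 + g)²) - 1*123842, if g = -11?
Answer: -123247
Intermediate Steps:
Q(c, R) = c*(-2 + 2*c) (Q(c, R) = ((-1 + c)*2)*c = (-2 + 2*c)*c = c*(-2 + 2*c))
D(M) = 115 + 2*M*(-1 + M) (D(M) = 2*M*(-1 + M) + 115 = 115 + 2*M*(-1 + M))
D((7 + g)²) - 1*123842 = (115 + 2*(7 - 11)²*(-1 + (7 - 11)²)) - 1*123842 = (115 + 2*(-4)²*(-1 + (-4)²)) - 123842 = (115 + 2*16*(-1 + 16)) - 123842 = (115 + 2*16*15) - 123842 = (115 + 480) - 123842 = 595 - 123842 = -123247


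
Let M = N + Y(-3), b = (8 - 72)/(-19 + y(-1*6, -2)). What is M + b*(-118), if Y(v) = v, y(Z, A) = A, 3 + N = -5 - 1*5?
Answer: -7888/21 ≈ -375.62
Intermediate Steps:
N = -13 (N = -3 + (-5 - 1*5) = -3 + (-5 - 5) = -3 - 10 = -13)
b = 64/21 (b = (8 - 72)/(-19 - 2) = -64/(-21) = -64*(-1/21) = 64/21 ≈ 3.0476)
M = -16 (M = -13 - 3 = -16)
M + b*(-118) = -16 + (64/21)*(-118) = -16 - 7552/21 = -7888/21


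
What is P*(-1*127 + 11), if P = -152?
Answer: 17632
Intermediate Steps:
P*(-1*127 + 11) = -152*(-1*127 + 11) = -152*(-127 + 11) = -152*(-116) = 17632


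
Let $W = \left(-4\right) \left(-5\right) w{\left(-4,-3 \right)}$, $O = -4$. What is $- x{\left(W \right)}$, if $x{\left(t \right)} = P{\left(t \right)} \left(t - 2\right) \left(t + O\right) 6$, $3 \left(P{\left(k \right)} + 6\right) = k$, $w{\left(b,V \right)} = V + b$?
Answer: $6461568$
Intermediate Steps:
$P{\left(k \right)} = -6 + \frac{k}{3}$
$W = -140$ ($W = \left(-4\right) \left(-5\right) \left(-3 - 4\right) = 20 \left(-7\right) = -140$)
$x{\left(t \right)} = 6 \left(-6 + \frac{t}{3}\right) \left(-4 + t\right) \left(-2 + t\right)$ ($x{\left(t \right)} = \left(-6 + \frac{t}{3}\right) \left(t - 2\right) \left(t - 4\right) 6 = \left(-6 + \frac{t}{3}\right) \left(-2 + t\right) \left(-4 + t\right) 6 = \left(-6 + \frac{t}{3}\right) \left(-4 + t\right) \left(-2 + t\right) 6 = 6 \left(-6 + \frac{t}{3}\right) \left(-4 + t\right) \left(-2 + t\right)$)
$- x{\left(W \right)} = - 2 \left(-18 - 140\right) \left(8 + \left(-140\right)^{2} - -840\right) = - 2 \left(-158\right) \left(8 + 19600 + 840\right) = - 2 \left(-158\right) 20448 = \left(-1\right) \left(-6461568\right) = 6461568$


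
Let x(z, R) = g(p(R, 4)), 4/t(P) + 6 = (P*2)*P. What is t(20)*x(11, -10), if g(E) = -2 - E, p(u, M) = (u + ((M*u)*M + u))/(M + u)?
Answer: -64/397 ≈ -0.16121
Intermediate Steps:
p(u, M) = (2*u + u*M**2)/(M + u) (p(u, M) = (u + (u*M**2 + u))/(M + u) = (u + (u + u*M**2))/(M + u) = (2*u + u*M**2)/(M + u))
t(P) = 4/(-6 + 2*P**2) (t(P) = 4/(-6 + (P*2)*P) = 4/(-6 + (2*P)*P) = 4/(-6 + 2*P**2))
x(z, R) = -2 - 18*R/(4 + R) (x(z, R) = -2 - R*(2 + 4**2)/(4 + R) = -2 - R*(2 + 16)/(4 + R) = -2 - R*18/(4 + R) = -2 - 18*R/(4 + R))
t(20)*x(11, -10) = (2/(-3 + 20**2))*(4*(-2 - 5*(-10))/(4 - 10)) = (2/(-3 + 400))*(4*(-2 + 50)/(-6)) = (2/397)*(4*(-1/6)*48) = (2*(1/397))*(-32) = (2/397)*(-32) = -64/397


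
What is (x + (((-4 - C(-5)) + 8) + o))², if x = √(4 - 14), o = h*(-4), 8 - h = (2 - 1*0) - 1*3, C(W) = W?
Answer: (27 - I*√10)² ≈ 719.0 - 170.76*I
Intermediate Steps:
h = 9 (h = 8 - ((2 - 1*0) - 1*3) = 8 - ((2 + 0) - 3) = 8 - (2 - 3) = 8 - 1*(-1) = 8 + 1 = 9)
o = -36 (o = 9*(-4) = -36)
x = I*√10 (x = √(-10) = I*√10 ≈ 3.1623*I)
(x + (((-4 - C(-5)) + 8) + o))² = (I*√10 + (((-4 - 1*(-5)) + 8) - 36))² = (I*√10 + (((-4 + 5) + 8) - 36))² = (I*√10 + ((1 + 8) - 36))² = (I*√10 + (9 - 36))² = (I*√10 - 27)² = (-27 + I*√10)²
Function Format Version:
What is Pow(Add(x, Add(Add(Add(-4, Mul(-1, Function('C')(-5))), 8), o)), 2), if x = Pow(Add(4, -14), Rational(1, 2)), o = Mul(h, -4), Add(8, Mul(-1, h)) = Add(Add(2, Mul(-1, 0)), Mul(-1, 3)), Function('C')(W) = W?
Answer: Pow(Add(27, Mul(-1, I, Pow(10, Rational(1, 2)))), 2) ≈ Add(719.00, Mul(-170.76, I))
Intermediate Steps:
h = 9 (h = Add(8, Mul(-1, Add(Add(2, Mul(-1, 0)), Mul(-1, 3)))) = Add(8, Mul(-1, Add(Add(2, 0), -3))) = Add(8, Mul(-1, Add(2, -3))) = Add(8, Mul(-1, -1)) = Add(8, 1) = 9)
o = -36 (o = Mul(9, -4) = -36)
x = Mul(I, Pow(10, Rational(1, 2))) (x = Pow(-10, Rational(1, 2)) = Mul(I, Pow(10, Rational(1, 2))) ≈ Mul(3.1623, I))
Pow(Add(x, Add(Add(Add(-4, Mul(-1, Function('C')(-5))), 8), o)), 2) = Pow(Add(Mul(I, Pow(10, Rational(1, 2))), Add(Add(Add(-4, Mul(-1, -5)), 8), -36)), 2) = Pow(Add(Mul(I, Pow(10, Rational(1, 2))), Add(Add(Add(-4, 5), 8), -36)), 2) = Pow(Add(Mul(I, Pow(10, Rational(1, 2))), Add(Add(1, 8), -36)), 2) = Pow(Add(Mul(I, Pow(10, Rational(1, 2))), Add(9, -36)), 2) = Pow(Add(Mul(I, Pow(10, Rational(1, 2))), -27), 2) = Pow(Add(-27, Mul(I, Pow(10, Rational(1, 2)))), 2)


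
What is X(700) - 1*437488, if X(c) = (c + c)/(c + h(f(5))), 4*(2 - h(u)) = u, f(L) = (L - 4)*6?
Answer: -612917888/1401 ≈ -4.3749e+5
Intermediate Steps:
f(L) = -24 + 6*L (f(L) = (-4 + L)*6 = -24 + 6*L)
h(u) = 2 - u/4
X(c) = 2*c/(½ + c) (X(c) = (c + c)/(c + (2 - (-24 + 6*5)/4)) = (2*c)/(c + (2 - (-24 + 30)/4)) = (2*c)/(c + (2 - ¼*6)) = (2*c)/(c + (2 - 3/2)) = (2*c)/(c + ½) = (2*c)/(½ + c) = 2*c/(½ + c))
X(700) - 1*437488 = 4*700/(1 + 2*700) - 1*437488 = 4*700/(1 + 1400) - 437488 = 4*700/1401 - 437488 = 4*700*(1/1401) - 437488 = 2800/1401 - 437488 = -612917888/1401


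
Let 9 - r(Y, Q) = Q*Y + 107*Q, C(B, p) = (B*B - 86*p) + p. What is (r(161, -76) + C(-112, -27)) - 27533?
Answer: 7683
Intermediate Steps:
C(B, p) = B**2 - 85*p (C(B, p) = (B**2 - 86*p) + p = B**2 - 85*p)
r(Y, Q) = 9 - 107*Q - Q*Y (r(Y, Q) = 9 - (Q*Y + 107*Q) = 9 - (107*Q + Q*Y) = 9 + (-107*Q - Q*Y) = 9 - 107*Q - Q*Y)
(r(161, -76) + C(-112, -27)) - 27533 = ((9 - 107*(-76) - 1*(-76)*161) + ((-112)**2 - 85*(-27))) - 27533 = ((9 + 8132 + 12236) + (12544 + 2295)) - 27533 = (20377 + 14839) - 27533 = 35216 - 27533 = 7683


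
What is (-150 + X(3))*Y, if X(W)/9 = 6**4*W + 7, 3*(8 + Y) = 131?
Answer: 1244945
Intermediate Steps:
Y = 107/3 (Y = -8 + (1/3)*131 = -8 + 131/3 = 107/3 ≈ 35.667)
X(W) = 63 + 11664*W (X(W) = 9*(6**4*W + 7) = 9*(1296*W + 7) = 9*(7 + 1296*W) = 63 + 11664*W)
(-150 + X(3))*Y = (-150 + (63 + 11664*3))*(107/3) = (-150 + (63 + 34992))*(107/3) = (-150 + 35055)*(107/3) = 34905*(107/3) = 1244945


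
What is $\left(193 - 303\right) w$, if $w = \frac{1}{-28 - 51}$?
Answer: $\frac{110}{79} \approx 1.3924$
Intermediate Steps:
$w = - \frac{1}{79}$ ($w = \frac{1}{-79} = - \frac{1}{79} \approx -0.012658$)
$\left(193 - 303\right) w = \left(193 - 303\right) \left(- \frac{1}{79}\right) = \left(-110\right) \left(- \frac{1}{79}\right) = \frac{110}{79}$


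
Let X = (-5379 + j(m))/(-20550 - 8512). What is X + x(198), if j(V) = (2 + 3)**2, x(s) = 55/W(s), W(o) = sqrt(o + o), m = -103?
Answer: 2677/14531 + 5*sqrt(11)/6 ≈ 2.9481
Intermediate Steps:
W(o) = sqrt(2)*sqrt(o) (W(o) = sqrt(2*o) = sqrt(2)*sqrt(o))
x(s) = 55*sqrt(2)/(2*sqrt(s)) (x(s) = 55/((sqrt(2)*sqrt(s))) = 55*(sqrt(2)/(2*sqrt(s))) = 55*sqrt(2)/(2*sqrt(s)))
j(V) = 25 (j(V) = 5**2 = 25)
X = 2677/14531 (X = (-5379 + 25)/(-20550 - 8512) = -5354/(-29062) = -5354*(-1/29062) = 2677/14531 ≈ 0.18423)
X + x(198) = 2677/14531 + 55*sqrt(2)/(2*sqrt(198)) = 2677/14531 + 55*sqrt(2)*(sqrt(22)/66)/2 = 2677/14531 + 5*sqrt(11)/6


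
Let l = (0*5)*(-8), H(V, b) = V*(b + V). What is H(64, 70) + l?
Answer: 8576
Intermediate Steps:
H(V, b) = V*(V + b)
l = 0 (l = 0*(-8) = 0)
H(64, 70) + l = 64*(64 + 70) + 0 = 64*134 + 0 = 8576 + 0 = 8576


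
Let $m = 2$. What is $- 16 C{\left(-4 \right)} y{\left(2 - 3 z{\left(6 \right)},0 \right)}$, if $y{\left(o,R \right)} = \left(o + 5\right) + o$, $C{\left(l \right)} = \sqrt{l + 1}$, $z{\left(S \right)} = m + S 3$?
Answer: $1776 i \sqrt{3} \approx 3076.1 i$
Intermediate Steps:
$z{\left(S \right)} = 2 + 3 S$ ($z{\left(S \right)} = 2 + S 3 = 2 + 3 S$)
$C{\left(l \right)} = \sqrt{1 + l}$
$y{\left(o,R \right)} = 5 + 2 o$ ($y{\left(o,R \right)} = \left(5 + o\right) + o = 5 + 2 o$)
$- 16 C{\left(-4 \right)} y{\left(2 - 3 z{\left(6 \right)},0 \right)} = - 16 \sqrt{1 - 4} \left(5 + 2 \left(2 - 3 \left(2 + 3 \cdot 6\right)\right)\right) = - 16 \sqrt{-3} \left(5 + 2 \left(2 - 3 \left(2 + 18\right)\right)\right) = - 16 i \sqrt{3} \left(5 + 2 \left(2 - 60\right)\right) = - 16 i \sqrt{3} \left(5 + 2 \left(-58\right)\right) = - 16 i \sqrt{3} \left(5 - 116\right) = - 16 i \sqrt{3} \left(-111\right) = 1776 i \sqrt{3}$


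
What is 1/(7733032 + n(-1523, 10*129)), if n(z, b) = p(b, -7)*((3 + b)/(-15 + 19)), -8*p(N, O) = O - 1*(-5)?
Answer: 16/123729805 ≈ 1.2931e-7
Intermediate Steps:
p(N, O) = -5/8 - O/8 (p(N, O) = -(O - 1*(-5))/8 = -(O + 5)/8 = -(5 + O)/8 = -5/8 - O/8)
n(z, b) = 3/16 + b/16 (n(z, b) = (-5/8 - ⅛*(-7))*((3 + b)/(-15 + 19)) = (-5/8 + 7/8)*((3 + b)/4) = ((3 + b)*(¼))/4 = (¾ + b/4)/4 = 3/16 + b/16)
1/(7733032 + n(-1523, 10*129)) = 1/(7733032 + (3/16 + (10*129)/16)) = 1/(7733032 + (3/16 + (1/16)*1290)) = 1/(7733032 + (3/16 + 645/8)) = 1/(7733032 + 1293/16) = 1/(123729805/16) = 16/123729805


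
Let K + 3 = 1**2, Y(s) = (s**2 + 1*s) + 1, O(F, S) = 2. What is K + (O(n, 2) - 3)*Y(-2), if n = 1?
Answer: -5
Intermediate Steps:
Y(s) = 1 + s + s**2 (Y(s) = (s**2 + s) + 1 = (s + s**2) + 1 = 1 + s + s**2)
K = -2 (K = -3 + 1**2 = -3 + 1 = -2)
K + (O(n, 2) - 3)*Y(-2) = -2 + (2 - 3)*(1 - 2 + (-2)**2) = -2 - (1 - 2 + 4) = -2 - 1*3 = -2 - 3 = -5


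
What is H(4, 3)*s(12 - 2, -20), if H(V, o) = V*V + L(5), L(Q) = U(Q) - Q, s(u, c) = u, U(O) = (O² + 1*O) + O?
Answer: 460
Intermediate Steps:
U(O) = O² + 2*O (U(O) = (O² + O) + O = (O + O²) + O = O² + 2*O)
L(Q) = -Q + Q*(2 + Q) (L(Q) = Q*(2 + Q) - Q = -Q + Q*(2 + Q))
H(V, o) = 30 + V² (H(V, o) = V*V + 5*(1 + 5) = V² + 5*6 = V² + 30 = 30 + V²)
H(4, 3)*s(12 - 2, -20) = (30 + 4²)*(12 - 2) = (30 + 16)*10 = 46*10 = 460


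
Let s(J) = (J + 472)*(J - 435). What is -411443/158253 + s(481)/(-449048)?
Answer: -95847575639/35531596572 ≈ -2.6975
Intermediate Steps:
s(J) = (-435 + J)*(472 + J) (s(J) = (472 + J)*(-435 + J) = (-435 + J)*(472 + J))
-411443/158253 + s(481)/(-449048) = -411443/158253 + (-205320 + 481**2 + 37*481)/(-449048) = -411443*1/158253 + (-205320 + 231361 + 17797)*(-1/449048) = -411443/158253 + 43838*(-1/449048) = -411443/158253 - 21919/224524 = -95847575639/35531596572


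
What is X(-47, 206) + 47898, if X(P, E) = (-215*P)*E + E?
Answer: 2129734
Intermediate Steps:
X(P, E) = E - 215*E*P (X(P, E) = -215*E*P + E = E - 215*E*P)
X(-47, 206) + 47898 = 206*(1 - 215*(-47)) + 47898 = 206*(1 + 10105) + 47898 = 206*10106 + 47898 = 2081836 + 47898 = 2129734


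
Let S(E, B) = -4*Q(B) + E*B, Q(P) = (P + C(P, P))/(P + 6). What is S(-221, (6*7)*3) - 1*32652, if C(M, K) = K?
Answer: -665562/11 ≈ -60506.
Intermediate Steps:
Q(P) = 2*P/(6 + P) (Q(P) = (P + P)/(P + 6) = (2*P)/(6 + P) = 2*P/(6 + P))
S(E, B) = B*E - 8*B/(6 + B) (S(E, B) = -8*B/(6 + B) + E*B = -8*B/(6 + B) + B*E = B*E - 8*B/(6 + B))
S(-221, (6*7)*3) - 1*32652 = ((6*7)*3)*(-8 - 221*(6 + (6*7)*3))/(6 + (6*7)*3) - 1*32652 = (42*3)*(-8 - 221*(6 + 42*3))/(6 + 42*3) - 32652 = 126*(-8 - 221*(6 + 126))/(6 + 126) - 32652 = 126*(-8 - 221*132)/132 - 32652 = 126*(1/132)*(-8 - 29172) - 32652 = 126*(1/132)*(-29180) - 32652 = -306390/11 - 32652 = -665562/11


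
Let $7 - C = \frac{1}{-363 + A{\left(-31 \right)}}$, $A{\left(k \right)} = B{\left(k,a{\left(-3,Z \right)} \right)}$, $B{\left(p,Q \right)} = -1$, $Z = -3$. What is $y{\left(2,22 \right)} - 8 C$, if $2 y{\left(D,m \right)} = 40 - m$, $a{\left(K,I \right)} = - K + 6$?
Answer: $- \frac{4279}{91} \approx -47.022$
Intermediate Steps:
$a{\left(K,I \right)} = 6 - K$
$A{\left(k \right)} = -1$
$y{\left(D,m \right)} = 20 - \frac{m}{2}$ ($y{\left(D,m \right)} = \frac{40 - m}{2} = 20 - \frac{m}{2}$)
$C = \frac{2549}{364}$ ($C = 7 - \frac{1}{-363 - 1} = 7 - \frac{1}{-364} = 7 - - \frac{1}{364} = 7 + \frac{1}{364} = \frac{2549}{364} \approx 7.0027$)
$y{\left(2,22 \right)} - 8 C = \left(20 - 11\right) - \frac{5098}{91} = 9 - \frac{5098}{91} = - \frac{4279}{91}$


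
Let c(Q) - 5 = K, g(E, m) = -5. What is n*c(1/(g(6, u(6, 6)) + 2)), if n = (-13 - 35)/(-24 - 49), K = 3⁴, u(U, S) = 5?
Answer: 4128/73 ≈ 56.548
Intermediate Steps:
K = 81
c(Q) = 86 (c(Q) = 5 + 81 = 86)
n = 48/73 (n = -48/(-73) = -48*(-1/73) = 48/73 ≈ 0.65753)
n*c(1/(g(6, u(6, 6)) + 2)) = (48/73)*86 = 4128/73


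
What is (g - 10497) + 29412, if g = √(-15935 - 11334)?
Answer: 18915 + I*√27269 ≈ 18915.0 + 165.13*I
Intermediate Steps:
g = I*√27269 (g = √(-27269) = I*√27269 ≈ 165.13*I)
(g - 10497) + 29412 = (I*√27269 - 10497) + 29412 = (-10497 + I*√27269) + 29412 = 18915 + I*√27269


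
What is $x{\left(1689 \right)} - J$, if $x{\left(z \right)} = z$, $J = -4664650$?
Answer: $4666339$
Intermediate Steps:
$x{\left(1689 \right)} - J = 1689 - -4664650 = 1689 + 4664650 = 4666339$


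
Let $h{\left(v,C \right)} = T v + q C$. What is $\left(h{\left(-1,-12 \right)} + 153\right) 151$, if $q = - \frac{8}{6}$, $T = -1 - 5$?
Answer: $26425$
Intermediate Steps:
$T = -6$
$q = - \frac{4}{3}$ ($q = \left(-8\right) \frac{1}{6} = - \frac{4}{3} \approx -1.3333$)
$h{\left(v,C \right)} = - 6 v - \frac{4 C}{3}$
$\left(h{\left(-1,-12 \right)} + 153\right) 151 = \left(\left(\left(-6\right) \left(-1\right) - -16\right) + 153\right) 151 = \left(\left(6 + 16\right) + 153\right) 151 = \left(22 + 153\right) 151 = 175 \cdot 151 = 26425$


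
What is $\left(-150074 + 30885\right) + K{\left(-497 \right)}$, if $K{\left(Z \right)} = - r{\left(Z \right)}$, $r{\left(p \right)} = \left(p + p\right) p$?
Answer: $-613207$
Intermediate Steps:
$r{\left(p \right)} = 2 p^{2}$ ($r{\left(p \right)} = 2 p p = 2 p^{2}$)
$K{\left(Z \right)} = - 2 Z^{2}$
$\left(-150074 + 30885\right) + K{\left(-497 \right)} = \left(-150074 + 30885\right) - 2 \left(-497\right)^{2} = -119189 - 494018 = -613207$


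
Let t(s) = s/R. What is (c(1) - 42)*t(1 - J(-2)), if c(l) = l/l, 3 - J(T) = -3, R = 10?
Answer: 41/2 ≈ 20.500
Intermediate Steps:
J(T) = 6 (J(T) = 3 - 1*(-3) = 3 + 3 = 6)
c(l) = 1
t(s) = s/10
(c(1) - 42)*t(1 - J(-2)) = (1 - 42)*((1 - 1*6)/10) = -41*(1 - 6)/10 = -41*(-5)/10 = -41*(-½) = 41/2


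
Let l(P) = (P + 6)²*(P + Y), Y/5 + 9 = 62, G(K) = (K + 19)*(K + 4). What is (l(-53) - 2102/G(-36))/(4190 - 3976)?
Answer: 127378725/58208 ≈ 2188.3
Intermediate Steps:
G(K) = (4 + K)*(19 + K) (G(K) = (19 + K)*(4 + K) = (4 + K)*(19 + K))
Y = 265 (Y = -45 + 5*62 = -45 + 310 = 265)
l(P) = (6 + P)²*(265 + P) (l(P) = (P + 6)²*(P + 265) = (6 + P)²*(265 + P))
(l(-53) - 2102/G(-36))/(4190 - 3976) = ((6 - 53)²*(265 - 53) - 2102/(76 + (-36)² + 23*(-36)))/(4190 - 3976) = ((-47)²*212 - 2102/(76 + 1296 - 828))/214 = (2209*212 - 2102/544)*(1/214) = (468308 - 2102*1/544)*(1/214) = (468308 - 1051/272)*(1/214) = (127378725/272)*(1/214) = 127378725/58208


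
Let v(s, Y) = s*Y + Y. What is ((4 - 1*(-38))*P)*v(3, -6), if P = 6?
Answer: -6048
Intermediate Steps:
v(s, Y) = Y + Y*s (v(s, Y) = Y*s + Y = Y + Y*s)
((4 - 1*(-38))*P)*v(3, -6) = ((4 - 1*(-38))*6)*(-6*(1 + 3)) = ((4 + 38)*6)*(-6*4) = (42*6)*(-24) = 252*(-24) = -6048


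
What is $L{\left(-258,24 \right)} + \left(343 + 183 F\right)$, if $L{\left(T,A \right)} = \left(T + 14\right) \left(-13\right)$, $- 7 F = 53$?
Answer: $\frac{14906}{7} \approx 2129.4$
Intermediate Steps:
$F = - \frac{53}{7}$ ($F = \left(- \frac{1}{7}\right) 53 = - \frac{53}{7} \approx -7.5714$)
$L{\left(T,A \right)} = -182 - 13 T$ ($L{\left(T,A \right)} = \left(14 + T\right) \left(-13\right) = -182 - 13 T$)
$L{\left(-258,24 \right)} + \left(343 + 183 F\right) = \left(-182 - -3354\right) + \left(343 + 183 \left(- \frac{53}{7}\right)\right) = \left(-182 + 3354\right) + \left(343 - \frac{9699}{7}\right) = 3172 - \frac{7298}{7} = \frac{14906}{7}$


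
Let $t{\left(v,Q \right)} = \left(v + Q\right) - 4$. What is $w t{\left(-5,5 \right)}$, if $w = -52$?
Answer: $208$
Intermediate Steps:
$t{\left(v,Q \right)} = -4 + Q + v$ ($t{\left(v,Q \right)} = \left(Q + v\right) - 4 = -4 + Q + v$)
$w t{\left(-5,5 \right)} = - 52 \left(-4 + 5 - 5\right) = \left(-52\right) \left(-4\right) = 208$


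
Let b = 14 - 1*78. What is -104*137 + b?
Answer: -14312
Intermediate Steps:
b = -64 (b = 14 - 78 = -64)
-104*137 + b = -104*137 - 64 = -14248 - 64 = -14312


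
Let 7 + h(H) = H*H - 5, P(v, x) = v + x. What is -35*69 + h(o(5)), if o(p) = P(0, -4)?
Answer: -2411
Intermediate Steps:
o(p) = -4 (o(p) = 0 - 4 = -4)
h(H) = -12 + H² (h(H) = -7 + (H*H - 5) = -7 + (H² - 5) = -7 + (-5 + H²) = -12 + H²)
-35*69 + h(o(5)) = -35*69 + (-12 + (-4)²) = -2415 + (-12 + 16) = -2415 + 4 = -2411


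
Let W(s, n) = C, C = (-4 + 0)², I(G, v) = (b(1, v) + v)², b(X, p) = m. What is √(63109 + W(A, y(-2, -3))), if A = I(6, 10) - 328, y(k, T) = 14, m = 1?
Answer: 25*√101 ≈ 251.25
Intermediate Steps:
b(X, p) = 1
I(G, v) = (1 + v)²
A = -207 (A = (1 + 10)² - 328 = 11² - 328 = 121 - 328 = -207)
C = 16 (C = (-4)² = 16)
W(s, n) = 16
√(63109 + W(A, y(-2, -3))) = √(63109 + 16) = √63125 = 25*√101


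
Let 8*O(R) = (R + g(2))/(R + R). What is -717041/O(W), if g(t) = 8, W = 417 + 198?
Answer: -7055683440/623 ≈ -1.1325e+7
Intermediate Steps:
W = 615
O(R) = (8 + R)/(16*R) (O(R) = ((R + 8)/(R + R))/8 = ((8 + R)/((2*R)))/8 = ((8 + R)*(1/(2*R)))/8 = ((8 + R)/(2*R))/8 = (8 + R)/(16*R))
-717041/O(W) = -717041*9840/(8 + 615) = -717041/((1/16)*(1/615)*623) = -717041/623/9840 = -717041*9840/623 = -7055683440/623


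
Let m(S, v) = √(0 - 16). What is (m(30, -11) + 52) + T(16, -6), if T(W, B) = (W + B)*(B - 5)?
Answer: -58 + 4*I ≈ -58.0 + 4.0*I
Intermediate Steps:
T(W, B) = (-5 + B)*(B + W) (T(W, B) = (B + W)*(-5 + B) = (-5 + B)*(B + W))
m(S, v) = 4*I (m(S, v) = √(-16) = 4*I)
(m(30, -11) + 52) + T(16, -6) = (4*I + 52) + ((-6)² - 5*(-6) - 5*16 - 6*16) = (52 + 4*I) + (36 + 30 - 80 - 96) = (52 + 4*I) - 110 = -58 + 4*I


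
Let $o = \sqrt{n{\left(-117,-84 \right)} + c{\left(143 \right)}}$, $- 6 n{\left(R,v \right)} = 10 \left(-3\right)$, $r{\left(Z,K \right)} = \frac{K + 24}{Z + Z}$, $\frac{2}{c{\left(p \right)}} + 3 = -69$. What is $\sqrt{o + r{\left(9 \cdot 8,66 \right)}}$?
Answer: $\frac{\sqrt{90 + 24 \sqrt{179}}}{12} \approx 1.6896$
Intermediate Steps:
$c{\left(p \right)} = - \frac{1}{36}$ ($c{\left(p \right)} = \frac{2}{-3 - 69} = \frac{2}{-72} = 2 \left(- \frac{1}{72}\right) = - \frac{1}{36}$)
$r{\left(Z,K \right)} = \frac{24 + K}{2 Z}$
$n{\left(R,v \right)} = 5$ ($n{\left(R,v \right)} = - \frac{10 \left(-3\right)}{6} = \left(- \frac{1}{6}\right) \left(-30\right) = 5$)
$o = \frac{\sqrt{179}}{6}$ ($o = \sqrt{5 - \frac{1}{36}} = \sqrt{\frac{179}{36}} = \frac{\sqrt{179}}{6} \approx 2.2298$)
$\sqrt{o + r{\left(9 \cdot 8,66 \right)}} = \sqrt{\frac{\sqrt{179}}{6} + \frac{24 + 66}{2 \cdot 9 \cdot 8}} = \sqrt{\frac{\sqrt{179}}{6} + \frac{1}{2} \cdot \frac{1}{72} \cdot 90} = \sqrt{\frac{\sqrt{179}}{6} + \frac{5}{8}} = \sqrt{\frac{5}{8} + \frac{\sqrt{179}}{6}}$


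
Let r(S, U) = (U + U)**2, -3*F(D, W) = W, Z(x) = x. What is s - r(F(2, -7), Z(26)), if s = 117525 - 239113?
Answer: -124292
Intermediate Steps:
F(D, W) = -W/3
r(S, U) = 4*U**2 (r(S, U) = (2*U)**2 = 4*U**2)
s = -121588
s - r(F(2, -7), Z(26)) = -121588 - 4*26**2 = -121588 - 4*676 = -121588 - 1*2704 = -121588 - 2704 = -124292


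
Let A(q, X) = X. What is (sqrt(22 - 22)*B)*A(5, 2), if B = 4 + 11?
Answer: 0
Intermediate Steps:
B = 15
(sqrt(22 - 22)*B)*A(5, 2) = (sqrt(22 - 22)*15)*2 = (sqrt(0)*15)*2 = (0*15)*2 = 0*2 = 0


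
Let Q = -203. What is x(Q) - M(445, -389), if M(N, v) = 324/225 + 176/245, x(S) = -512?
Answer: -629844/1225 ≈ -514.16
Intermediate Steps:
M(N, v) = 2644/1225 (M(N, v) = 324*(1/225) + 176*(1/245) = 36/25 + 176/245 = 2644/1225)
x(Q) - M(445, -389) = -512 - 1*2644/1225 = -512 - 2644/1225 = -629844/1225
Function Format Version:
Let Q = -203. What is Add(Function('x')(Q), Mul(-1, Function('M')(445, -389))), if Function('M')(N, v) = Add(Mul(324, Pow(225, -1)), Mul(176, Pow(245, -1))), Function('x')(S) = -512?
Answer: Rational(-629844, 1225) ≈ -514.16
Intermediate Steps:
Function('M')(N, v) = Rational(2644, 1225) (Function('M')(N, v) = Add(Mul(324, Rational(1, 225)), Mul(176, Rational(1, 245))) = Add(Rational(36, 25), Rational(176, 245)) = Rational(2644, 1225))
Add(Function('x')(Q), Mul(-1, Function('M')(445, -389))) = Add(-512, Mul(-1, Rational(2644, 1225))) = Add(-512, Rational(-2644, 1225)) = Rational(-629844, 1225)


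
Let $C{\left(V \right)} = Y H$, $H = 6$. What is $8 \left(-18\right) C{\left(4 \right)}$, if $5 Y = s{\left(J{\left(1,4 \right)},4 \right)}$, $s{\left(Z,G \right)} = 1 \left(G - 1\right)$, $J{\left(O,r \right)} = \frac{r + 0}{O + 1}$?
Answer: $- \frac{2592}{5} \approx -518.4$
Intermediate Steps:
$J{\left(O,r \right)} = \frac{r}{1 + O}$
$s{\left(Z,G \right)} = -1 + G$ ($s{\left(Z,G \right)} = 1 \left(-1 + G\right) = -1 + G$)
$Y = \frac{3}{5}$ ($Y = \frac{-1 + 4}{5} = \frac{1}{5} \cdot 3 = \frac{3}{5} \approx 0.6$)
$C{\left(V \right)} = \frac{18}{5}$ ($C{\left(V \right)} = \frac{3}{5} \cdot 6 = \frac{18}{5}$)
$8 \left(-18\right) C{\left(4 \right)} = 8 \left(-18\right) \frac{18}{5} = \left(-144\right) \frac{18}{5} = - \frac{2592}{5}$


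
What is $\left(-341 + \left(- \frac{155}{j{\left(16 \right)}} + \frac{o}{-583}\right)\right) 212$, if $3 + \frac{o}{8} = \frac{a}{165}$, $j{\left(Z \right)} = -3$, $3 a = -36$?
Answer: $- \frac{111313456}{1815} \approx -61330.0$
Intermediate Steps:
$a = -12$ ($a = \frac{1}{3} \left(-36\right) = -12$)
$o = - \frac{1352}{55}$ ($o = -24 + 8 \left(- \frac{12}{165}\right) = -24 + 8 \left(\left(-12\right) \frac{1}{165}\right) = -24 + 8 \left(- \frac{4}{55}\right) = -24 - \frac{32}{55} = - \frac{1352}{55} \approx -24.582$)
$\left(-341 + \left(- \frac{155}{j{\left(16 \right)}} + \frac{o}{-583}\right)\right) 212 = \left(-341 - \left(- \frac{1352}{32065} - \frac{155}{3}\right)\right) 212 = \left(-341 - - \frac{4974131}{96195}\right) 212 = \left(-341 + \left(\frac{155}{3} + \frac{1352}{32065}\right)\right) 212 = \left(-341 + \frac{4974131}{96195}\right) 212 = \left(- \frac{27828364}{96195}\right) 212 = - \frac{111313456}{1815}$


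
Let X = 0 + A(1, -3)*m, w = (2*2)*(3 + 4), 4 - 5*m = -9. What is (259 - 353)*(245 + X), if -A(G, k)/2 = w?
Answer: -46718/5 ≈ -9343.6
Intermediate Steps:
m = 13/5 (m = ⅘ - ⅕*(-9) = ⅘ + 9/5 = 13/5 ≈ 2.6000)
w = 28 (w = 4*7 = 28)
A(G, k) = -56 (A(G, k) = -2*28 = -56)
X = -728/5 (X = 0 - 56*13/5 = 0 - 728/5 = -728/5 ≈ -145.60)
(259 - 353)*(245 + X) = (259 - 353)*(245 - 728/5) = -94*497/5 = -46718/5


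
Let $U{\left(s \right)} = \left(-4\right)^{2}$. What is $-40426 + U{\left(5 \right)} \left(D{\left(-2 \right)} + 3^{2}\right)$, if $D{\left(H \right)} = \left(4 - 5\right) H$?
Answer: $-40250$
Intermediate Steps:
$U{\left(s \right)} = 16$
$D{\left(H \right)} = - H$
$-40426 + U{\left(5 \right)} \left(D{\left(-2 \right)} + 3^{2}\right) = -40426 + 16 \left(\left(-1\right) \left(-2\right) + 3^{2}\right) = -40426 + 16 \left(2 + 9\right) = -40426 + 16 \cdot 11 = -40426 + 176 = -40250$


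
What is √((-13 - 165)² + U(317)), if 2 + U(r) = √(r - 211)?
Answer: √(31682 + √106) ≈ 178.02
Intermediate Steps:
U(r) = -2 + √(-211 + r) (U(r) = -2 + √(r - 211) = -2 + √(-211 + r))
√((-13 - 165)² + U(317)) = √((-13 - 165)² + (-2 + √(-211 + 317))) = √((-178)² + (-2 + √106)) = √(31684 + (-2 + √106)) = √(31682 + √106)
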